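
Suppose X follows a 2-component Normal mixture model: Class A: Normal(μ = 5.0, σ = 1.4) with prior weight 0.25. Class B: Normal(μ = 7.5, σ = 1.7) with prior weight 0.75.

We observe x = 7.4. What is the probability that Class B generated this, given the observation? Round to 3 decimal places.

0.915

Apply Bayes' rule: the posterior for each component is proportional to its prior times its likelihood at x.
Normal densities:
  p_A = (1/(1.4·√(2π)))·exp(−(7.4−5.0)²/(2·1.4²)) = 0.284959·exp(-1.46939) = 0.0655594
  p_B = (1/(1.7·√(2π)))·exp(−(7.4−7.5)²/(2·1.7²)) = 0.234672·exp(-0.00173) = 0.234266
Multiply by the mixture weights:
  π_A·p_A = 0.25 × 0.0655594 = 0.0163899
  π_B·p_B = 0.75 × 0.234266 = 0.1757
Normaliser: 0.0163899 + 0.1757 = 0.19209
P(Class B | x) ≈ 0.915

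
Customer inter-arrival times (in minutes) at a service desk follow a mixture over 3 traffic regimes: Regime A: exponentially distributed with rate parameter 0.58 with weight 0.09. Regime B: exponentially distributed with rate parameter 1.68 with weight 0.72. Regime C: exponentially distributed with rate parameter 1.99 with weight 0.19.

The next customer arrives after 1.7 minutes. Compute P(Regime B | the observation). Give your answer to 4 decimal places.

Apply Bayes' rule: the posterior for each component is proportional to its prior times its likelihood at x.
Component likelihoods at x = 1.7 minutes:
  L_A = 0.58·e^(−0.58·1.7) = 0.58·e^(−0.9860) = 0.216378
  L_B = 1.68·e^(−1.68·1.7) = 1.68·e^(−2.8560) = 0.0965971
  L_C = 1.99·e^(−1.99·1.7) = 1.99·e^(−3.3830) = 0.0675515
Unnormalised posteriors:
  P(Z=A)·L_A = 0.09 × 0.216378 = 0.019474
  P(Z=B)·L_B = 0.72 × 0.0965971 = 0.0695499
  P(Z=C)·L_C = 0.19 × 0.0675515 = 0.0128348
Sum: 0.019474 + 0.0695499 + 0.0128348 = 0.101859
P(Regime B | data) = 0.0695499 / 0.101859 ≈ 0.6828

0.6828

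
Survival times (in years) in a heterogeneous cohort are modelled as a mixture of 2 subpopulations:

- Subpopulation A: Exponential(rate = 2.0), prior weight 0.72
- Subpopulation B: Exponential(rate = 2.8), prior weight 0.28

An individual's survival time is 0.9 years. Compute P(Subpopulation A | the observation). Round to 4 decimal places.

0.7905

P(component k | x) = w_k·f_k(x) / marginal(x), where marginal(x) = Σ_j w_j·f_j(x).
Evaluate each component's likelihood at the observed value:
  L_A = 2.0·e^(−2.0·0.9) = 2.0·e^(−1.8000) = 0.330598
  L_B = 2.8·e^(−2.8·0.9) = 2.8·e^(−2.5200) = 0.225287
Unnormalised posteriors:
  w_A·L_A = 0.72 × 0.330598 = 0.23803
  w_B·L_B = 0.28 × 0.225287 = 0.0630803
Marginal: 0.23803 + 0.0630803 = 0.301111
P(Subpopulation A | data) ≈ 0.7905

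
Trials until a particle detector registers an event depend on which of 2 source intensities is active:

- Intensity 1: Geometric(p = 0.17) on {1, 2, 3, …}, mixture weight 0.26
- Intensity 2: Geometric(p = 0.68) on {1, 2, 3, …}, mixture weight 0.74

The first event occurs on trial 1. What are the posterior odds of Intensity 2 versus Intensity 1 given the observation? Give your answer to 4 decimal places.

11.3846

Since P(k|x) ∝ π_k f_k(x), the posterior odds are π_i f_i(x) / (π_j f_j(x)).
Evaluate each component's likelihood at the observed value:
  p_1 = 0.17·(1−0.17)^0 = 0.17·1 = 0.17
  p_2 = 0.68·(1−0.68)^0 = 0.68·1 = 0.68
Posterior odds = (π_2·p_2) / (π_1·p_1) = (0.74·0.68) / (0.26·0.17) = 0.5032 / 0.0442 ≈ 11.3846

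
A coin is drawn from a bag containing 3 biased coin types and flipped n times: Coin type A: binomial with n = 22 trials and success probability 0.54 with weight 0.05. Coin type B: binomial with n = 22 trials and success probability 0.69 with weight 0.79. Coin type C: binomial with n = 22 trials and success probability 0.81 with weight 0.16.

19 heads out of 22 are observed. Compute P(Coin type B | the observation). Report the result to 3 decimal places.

Posterior ∝ prior × likelihood, so P(k | x) ∝ π_k f_k(x); normalise over all components.
Evaluate each component's likelihood at the observed value:
  p_A = C(22,19)·0.54^19·0.46^3 = 1540·8.23155e-06·0.097336 = 0.00123389
  p_B = C(22,19)·0.69^19·0.31^3 = 1540·0.000867227·0.029791 = 0.0397868
  p_C = C(22,19)·0.81^19·0.19^3 = 1540·0.018248·0.006859 = 0.192751
Prior × likelihood for each component:
  π_A·p_A = 0.05 × 0.00123389 = 6.16944e-05
  π_B·p_B = 0.79 × 0.0397868 = 0.0314315
  π_C·p_C = 0.16 × 0.192751 = 0.0308402
Sum: 6.16944e-05 + 0.0314315 + 0.0308402 = 0.0623334
P(Coin type B | the observation) = 0.0314315 / 0.0623334 ≈ 0.504

0.504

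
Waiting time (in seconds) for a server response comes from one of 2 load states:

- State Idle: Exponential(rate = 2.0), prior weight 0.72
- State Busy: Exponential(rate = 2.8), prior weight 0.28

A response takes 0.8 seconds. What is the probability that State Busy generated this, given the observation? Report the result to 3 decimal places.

0.223

Posterior ∝ prior × likelihood, so P(k | x) ∝ π_k f_k(x); normalise over all components.
Exponential densities:
  p_Idle = 0.403793
  p_Busy = 0.298084
Prior × likelihood for each component:
  π_Idle·p_Idle = 0.72 × 0.403793 = 0.290731
  π_Busy·p_Busy = 0.28 × 0.298084 = 0.0834635
Marginal: 0.290731 + 0.0834635 = 0.374194
P(State Busy | the observation) ≈ 0.223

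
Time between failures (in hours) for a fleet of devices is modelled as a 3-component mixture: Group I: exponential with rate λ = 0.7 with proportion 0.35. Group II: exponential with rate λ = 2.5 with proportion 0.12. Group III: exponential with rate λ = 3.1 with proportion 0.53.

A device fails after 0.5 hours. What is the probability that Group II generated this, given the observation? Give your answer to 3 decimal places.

By Bayes' theorem, P(k | x) = π_k f_k(x) / Σ_j π_j f_j(x).
Exponential densities:
  f_I = 0.493282
  f_II = 0.716262
  f_III = 0.657969
Unnormalised posteriors:
  π_I·f_I = 0.35 × 0.493282 = 0.172649
  π_II·f_II = 0.12 × 0.716262 = 0.0859514
  π_III·f_III = 0.53 × 0.657969 = 0.348723
Normaliser: 0.172649 + 0.0859514 + 0.348723 = 0.607323
P(Group II | the observation) = 0.0859514 / 0.607323 ≈ 0.142

0.142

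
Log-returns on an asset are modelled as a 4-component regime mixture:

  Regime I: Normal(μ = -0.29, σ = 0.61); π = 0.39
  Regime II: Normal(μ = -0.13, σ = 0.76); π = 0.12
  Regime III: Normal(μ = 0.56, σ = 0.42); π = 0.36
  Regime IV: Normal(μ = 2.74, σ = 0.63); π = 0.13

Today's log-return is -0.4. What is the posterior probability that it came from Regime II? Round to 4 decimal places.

0.1764

P(component k | x) = π_k·f_k(x) / marginal(x), where marginal(x) = Σ_j π_j·f_j(x).
Normal densities:
  p_I = (1/(0.61·√(2π)))·exp(−(-0.4−-0.29)²/(2·0.61²)) = 0.654004·exp(-0.01626) = 0.643456
  p_II = (1/(0.76·√(2π)))·exp(−(-0.4−-0.13)²/(2·0.76²)) = 0.524924·exp(-0.06311) = 0.492822
  p_III = (1/(0.42·√(2π)))·exp(−(-0.4−0.56)²/(2·0.42²)) = 0.949863·exp(-2.61224) = 0.0696911
  p_IV = (1/(0.63·√(2π)))·exp(−(-0.4−2.74)²/(2·0.63²)) = 0.633242·exp(-12.42076) = 2.55447e-06
Unnormalised posteriors:
  π_I·p_I = 0.39 × 0.643456 = 0.250948
  π_II·p_II = 0.12 × 0.492822 = 0.0591386
  π_III·p_III = 0.36 × 0.0696911 = 0.0250888
  π_IV·p_IV = 0.13 × 2.55447e-06 = 3.32082e-07
Marginal: 0.250948 + 0.0591386 + 0.0250888 + 3.32082e-07 = 0.335176
P(Regime II | x) = 0.0591386 / 0.335176 ≈ 0.1764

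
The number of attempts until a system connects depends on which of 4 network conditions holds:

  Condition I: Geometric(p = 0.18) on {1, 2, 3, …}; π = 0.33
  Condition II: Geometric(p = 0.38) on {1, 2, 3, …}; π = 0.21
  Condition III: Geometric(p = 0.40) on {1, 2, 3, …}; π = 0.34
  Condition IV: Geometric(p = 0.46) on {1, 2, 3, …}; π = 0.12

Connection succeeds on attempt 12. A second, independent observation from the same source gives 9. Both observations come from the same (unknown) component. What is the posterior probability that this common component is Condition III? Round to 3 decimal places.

By Bayes' theorem, P(k | x) = π_k f_k(x) / Σ_j π_j f_j(x).
Since both observations come from the same component, the likelihood for component k is f_k(x₁)·f_k(x₂).
  f_I = [0.18·(1−0.18)^11 = 0.18·0.112707 = 0.0202873] × [0.0367945] = 0.000746463
  f_II = [0.38·(1−0.38)^11 = 0.38·0.00520366 = 0.00197739] × [0.00829692] = 1.64062e-05
  f_III = [0.40·(1−0.40)^11 = 0.40·0.00362797 = 0.00145119] × [0.00671846] = 9.74976e-06
  f_IV = [0.46·(1−0.46)^11 = 0.46·0.0011385 = 0.000523708] × [0.00332589] = 1.7418e-06
Unnormalised posteriors:
  π_I·f_I = 0.33 × 0.000746463 = 0.000246333
  π_II·f_II = 0.21 × 1.64062e-05 = 3.44531e-06
  π_III·f_III = 0.34 × 9.74976e-06 = 3.31492e-06
  π_IV·f_IV = 0.12 × 1.7418e-06 = 2.09015e-07
Normaliser: 0.000246333 + 3.44531e-06 + 3.31492e-06 + 2.09015e-07 = 0.000253302
P(Condition III | x₁, x₂) ≈ 0.013

0.013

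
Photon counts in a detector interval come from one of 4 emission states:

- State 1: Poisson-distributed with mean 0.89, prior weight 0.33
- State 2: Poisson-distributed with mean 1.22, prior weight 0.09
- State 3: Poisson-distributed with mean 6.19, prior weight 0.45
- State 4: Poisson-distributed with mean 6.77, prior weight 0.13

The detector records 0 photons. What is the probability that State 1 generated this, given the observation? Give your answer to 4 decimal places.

Apply Bayes' rule: the posterior for each component is proportional to its prior times its likelihood at x.
Component likelihoods at x = 0 photons:
  f_1 = e^(−0.89)·0.89^0/0! = 0.410656
  f_2 = e^(−1.22)·1.22^0/0! = 0.29523
  f_3 = e^(−6.19)·6.19^0/0! = 0.00204983
  f_4 = e^(−6.77)·6.77^0/0! = 0.00114769
Prior × likelihood for each component:
  π_1·f_1 = 0.33 × 0.410656 = 0.135516
  π_2·f_2 = 0.09 × 0.29523 = 0.0265707
  π_3·f_3 = 0.45 × 0.00204983 = 0.000922422
  π_4·f_4 = 0.13 × 0.00114769 = 0.0001492
Denominator: 0.135516 + 0.0265707 + 0.000922422 + 0.0001492 = 0.163159
P(State 1 | data) ≈ 0.8306

0.8306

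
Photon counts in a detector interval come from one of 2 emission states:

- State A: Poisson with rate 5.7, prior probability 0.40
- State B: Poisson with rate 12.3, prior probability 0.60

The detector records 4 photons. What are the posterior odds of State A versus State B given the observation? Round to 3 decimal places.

Only the two components matter; the odds are (π_i f_i(x)) / (π_j f_j(x)).
Evaluate each component's likelihood at the observed value:
  f_A = e^(−5.7)·5.7^4/4! = 0.147167
  f_B = e^(−12.3)·12.3^4/4! = 0.00434097
0.0588667 / 0.00260458 ≈ 22.601

22.601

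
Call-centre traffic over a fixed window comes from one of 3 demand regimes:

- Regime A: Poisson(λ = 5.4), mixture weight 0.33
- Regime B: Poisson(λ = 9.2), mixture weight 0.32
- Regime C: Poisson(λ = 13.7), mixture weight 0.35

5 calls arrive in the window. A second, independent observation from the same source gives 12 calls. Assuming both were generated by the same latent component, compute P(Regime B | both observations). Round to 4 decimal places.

0.7366

Apply Bayes' rule: the posterior for each component is proportional to its prior times its likelihood at x.
Since both observations come from the same component, the likelihood for component k is f_k(x₁)·f_k(x₂).
  p_A = [e^(−5.4)·5.4^5/5! = 0.172821] × [0.00579693] = 0.00100183
  p_B = [e^(−9.2)·9.2^5/5! = 0.0554943] × [0.0775546] = 0.00430384
  p_C = [e^(−13.7)·13.7^5/5! = 0.00451427] × [0.102441] = 0.000462448
Prior × likelihood for each component:
  w_A·p_A = 0.33 × 0.00100183 = 0.000330605
  w_B·p_B = 0.32 × 0.00430384 = 0.00137723
  w_C·p_C = 0.35 × 0.000462448 = 0.000161857
Sum: 0.000330605 + 0.00137723 + 0.000161857 = 0.00186969
P(Regime B | x₁,x₂) ≈ 0.7366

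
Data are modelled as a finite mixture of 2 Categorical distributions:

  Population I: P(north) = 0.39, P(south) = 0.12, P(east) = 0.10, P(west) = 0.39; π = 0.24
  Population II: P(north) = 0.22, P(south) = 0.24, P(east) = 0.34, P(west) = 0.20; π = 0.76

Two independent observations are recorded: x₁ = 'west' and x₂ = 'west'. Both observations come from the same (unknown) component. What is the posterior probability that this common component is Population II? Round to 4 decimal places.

Apply Bayes' rule: the posterior for each component is proportional to its prior times its likelihood at x.
Since both observations come from the same component, the likelihood for component k is f_k(x₁)·f_k(x₂).
  p_I = [0.39] × [0.39] = 0.1521
  p_II = [0.2] × [0.2] = 0.04
Multiply by the mixture weights:
  π_I·p_I = 0.24 × 0.1521 = 0.036504
  π_II·p_II = 0.76 × 0.04 = 0.0304
Normaliser: 0.036504 + 0.0304 = 0.066904
So the posterior for Population II is 0.0304 / 0.066904 ≈ 0.4544.

0.4544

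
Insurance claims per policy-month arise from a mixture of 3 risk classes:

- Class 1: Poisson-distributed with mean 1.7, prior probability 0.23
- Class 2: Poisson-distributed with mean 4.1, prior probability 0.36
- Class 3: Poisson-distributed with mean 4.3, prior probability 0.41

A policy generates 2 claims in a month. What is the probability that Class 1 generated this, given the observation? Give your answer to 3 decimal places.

0.374

Apply Bayes' rule: the posterior for each component is proportional to its prior times its likelihood at x.
Poisson probabilities:
  L_1 = e^(−1.7)·1.7^2/2! = 0.263978
  L_2 = e^(−4.1)·4.1^2/2! = 0.139293
  L_3 = e^(−4.3)·4.3^2/2! = 0.125441
Weight by the priors:
  π_1·L_1 = 0.23 × 0.263978 = 0.0607149
  π_2·L_2 = 0.36 × 0.139293 = 0.0501456
  π_3·L_3 = 0.41 × 0.125441 = 0.0514309
Marginal: 0.0607149 + 0.0501456 + 0.0514309 = 0.162291
So the posterior for Class 1 is 0.0607149 / 0.162291 ≈ 0.374.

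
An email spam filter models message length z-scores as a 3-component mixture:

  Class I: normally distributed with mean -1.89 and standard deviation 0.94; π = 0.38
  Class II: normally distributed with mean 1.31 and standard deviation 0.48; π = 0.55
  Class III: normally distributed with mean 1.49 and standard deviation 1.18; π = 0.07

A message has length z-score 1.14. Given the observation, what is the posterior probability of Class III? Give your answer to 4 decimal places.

Apply Bayes' rule: the posterior for each component is proportional to its prior times its likelihood at x.
Evaluate each component's likelihood at the observed value:
  L_I = (1/(0.94·√(2π)))·exp(−(1.14−-1.89)²/(2·0.94²)) = 0.424407·exp(-5.19517) = 0.00235261
  L_II = (1/(0.48·√(2π)))·exp(−(1.14−1.31)²/(2·0.48²)) = 0.831130·exp(-0.06272) = 0.780605
  L_III = (1/(1.18·√(2π)))·exp(−(1.14−1.49)²/(2·1.18²)) = 0.338087·exp(-0.04399) = 0.323537
Multiply by the mixture weights:
  π_I·L_I = 0.38 × 0.00235261 = 0.000893991
  π_II·L_II = 0.55 × 0.780605 = 0.429333
  π_III·L_III = 0.07 × 0.323537 = 0.0226476
Normaliser: 0.000893991 + 0.429333 + 0.0226476 = 0.452874
Responsibility of Class III: 0.0226476 / 0.452874 ≈ 0.0500

0.0500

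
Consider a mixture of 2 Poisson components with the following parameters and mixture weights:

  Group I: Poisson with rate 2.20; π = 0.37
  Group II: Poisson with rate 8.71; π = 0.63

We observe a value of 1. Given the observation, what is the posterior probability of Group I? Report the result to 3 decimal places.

0.990

The responsibility of component k is π_k f_k(x) divided by Σ_j π_j f_j(x).
Evaluate each component's likelihood at the observed value:
  L_I = e^(−2.20)·2.20^1/1! = 0.243767
  L_II = e^(−8.71)·8.71^1/1! = 0.00143653
Multiply by the mixture weights:
  π_I·L_I = 0.37 × 0.243767 = 0.0901938
  π_II·L_II = 0.63 × 0.00143653 = 0.000905011
Sum: 0.0901938 + 0.000905011 = 0.0910988
P(Group I | data) ≈ 0.990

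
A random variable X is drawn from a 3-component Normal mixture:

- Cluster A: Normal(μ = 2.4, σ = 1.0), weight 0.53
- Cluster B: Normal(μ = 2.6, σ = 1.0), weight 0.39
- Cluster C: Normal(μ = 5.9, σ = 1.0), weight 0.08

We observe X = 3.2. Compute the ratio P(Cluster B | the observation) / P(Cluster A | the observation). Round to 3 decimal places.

0.846

Since P(k|x) ∝ P(Z=k) f_k(x), the posterior odds are P(Z=i) f_i(x) / (P(Z=j) f_j(x)).
Normal densities:
  L_A = (1/(1.0·√(2π)))·exp(−(3.2−2.4)²/(2·1.0²)) = 0.398942·exp(-0.32000) = 0.289692
  L_B = (1/(1.0·√(2π)))·exp(−(3.2−2.6)²/(2·1.0²)) = 0.398942·exp(-0.18000) = 0.333225
  L_C = (1/(1.0·√(2π)))·exp(−(3.2−5.9)²/(2·1.0²)) = 0.398942·exp(-3.64500) = 0.0104209
Odds = (0.39/0.53) × (0.333225/0.289692) = 0.735849 × 1.15027 ≈ 0.846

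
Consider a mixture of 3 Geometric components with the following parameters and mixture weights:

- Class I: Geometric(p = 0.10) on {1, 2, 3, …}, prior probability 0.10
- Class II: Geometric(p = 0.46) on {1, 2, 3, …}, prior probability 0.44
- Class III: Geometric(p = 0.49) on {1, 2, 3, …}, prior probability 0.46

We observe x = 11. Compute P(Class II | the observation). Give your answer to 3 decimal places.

Posterior ∝ prior × likelihood, so P(k | x) ∝ P(Z=k) f_k(x); normalise over all components.
Evaluate each component's likelihood at the observed value:
  L_I = 0.10·(1−0.10)^10 = 0.10·0.348678 = 0.0348678
  L_II = 0.46·(1−0.46)^10 = 0.46·0.00210833 = 0.00096983
  L_III = 0.49·(1−0.49)^10 = 0.49·0.00119042 = 0.000583308
Unnormalised posteriors:
  P(Z=I)·L_I = 0.10 × 0.0348678 = 0.00348678
  P(Z=II)·L_II = 0.44 × 0.00096983 = 0.000426725
  P(Z=III)·L_III = 0.46 × 0.000583308 = 0.000268322
Marginal: 0.00348678 + 0.000426725 + 0.000268322 = 0.00418183
P(Class II | 11) ≈ 0.102

0.102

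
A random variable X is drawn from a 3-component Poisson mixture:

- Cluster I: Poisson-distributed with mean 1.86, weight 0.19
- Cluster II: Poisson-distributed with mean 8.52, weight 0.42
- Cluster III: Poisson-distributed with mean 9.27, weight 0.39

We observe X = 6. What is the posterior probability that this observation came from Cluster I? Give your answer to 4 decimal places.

0.0216

Posterior ∝ prior × likelihood, so P(k | x) ∝ π_k f_k(x); normalise over all components.
Component likelihoods at x = 6:
  p_I = e^(−1.86)·1.86^6/6! = 0.00895277
  p_II = e^(−8.52)·8.52^6/6! = 0.105954
  p_III = e^(−9.27)·9.27^6/6! = 0.0830302
Multiply by the mixture weights:
  π_I·p_I = 0.19 × 0.00895277 = 0.00170103
  π_II·p_II = 0.42 × 0.105954 = 0.0445005
  π_III·p_III = 0.39 × 0.0830302 = 0.0323818
Evidence: 0.00170103 + 0.0445005 + 0.0323818 = 0.0785834
So the posterior for Cluster I is 0.00170103 / 0.0785834 ≈ 0.0216.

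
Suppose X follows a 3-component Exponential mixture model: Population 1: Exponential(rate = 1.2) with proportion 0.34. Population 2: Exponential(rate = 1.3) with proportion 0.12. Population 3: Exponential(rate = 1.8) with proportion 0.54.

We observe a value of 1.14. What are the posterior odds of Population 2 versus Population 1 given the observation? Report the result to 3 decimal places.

0.341

The posterior odds equal the prior odds times the likelihood ratio: (w_i/w_j)·(f_i(x)/f_j(x)).
Evaluate each component's likelihood at the observed value:
  p_1 = 1.2·e^(−1.2·1.14) = 1.2·e^(−1.3680) = 0.305539
  p_2 = 1.3·e^(−1.3·1.14) = 1.3·e^(−1.4820) = 0.295338
  p_3 = 1.8·e^(−1.8·1.14) = 1.8·e^(−2.0520) = 0.23126
Posterior odds = (w_2·p_2) / (w_1·p_1) = (0.12·0.295338) / (0.34·0.305539) = 0.0354405 / 0.103883 ≈ 0.341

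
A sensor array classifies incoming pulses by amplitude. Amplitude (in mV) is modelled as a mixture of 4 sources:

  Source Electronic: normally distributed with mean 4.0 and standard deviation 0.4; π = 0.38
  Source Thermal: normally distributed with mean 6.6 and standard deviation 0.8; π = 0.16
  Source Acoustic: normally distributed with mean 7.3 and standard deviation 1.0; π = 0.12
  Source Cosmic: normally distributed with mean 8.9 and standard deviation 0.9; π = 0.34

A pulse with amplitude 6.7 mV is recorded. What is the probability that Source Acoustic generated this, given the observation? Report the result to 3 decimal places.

0.315

Posterior ∝ prior × likelihood, so P(k | x) ∝ w_k f_k(x); normalise over all components.
Evaluate each component's likelihood at the observed value:
  L_Electronic = 1.27373e-10
  L_Thermal = 0.494797
  L_Acoustic = 0.333225
  L_Cosmic = 0.0223432
Prior × likelihood for each component:
  w_Electronic·L_Electronic = 0.38 × 1.27373e-10 = 4.84019e-11
  w_Thermal·L_Thermal = 0.16 × 0.494797 = 0.0791675
  w_Acoustic·L_Acoustic = 0.12 × 0.333225 = 0.039987
  w_Cosmic·L_Cosmic = 0.34 × 0.0223432 = 0.00759669
Denominator: 4.84019e-11 + 0.0791675 + 0.039987 + 0.00759669 = 0.126751
So the posterior for Source Acoustic is 0.039987 / 0.126751 ≈ 0.315.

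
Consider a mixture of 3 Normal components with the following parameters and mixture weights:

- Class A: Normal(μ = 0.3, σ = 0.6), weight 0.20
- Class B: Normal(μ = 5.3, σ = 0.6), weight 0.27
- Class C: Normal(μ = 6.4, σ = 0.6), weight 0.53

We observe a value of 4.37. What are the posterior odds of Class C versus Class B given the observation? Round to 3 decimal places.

Only the two components matter; the odds are (w_i f_i(x)) / (w_j f_j(x)).
Evaluate each component's likelihood at the observed value:
  p_A = 6.77689e-11
  p_B = 0.200015
  p_C = 0.00217313
Odds = (0.53/0.27) × (0.00217313/0.200015) = 1.96296 × 0.0108649 ≈ 0.021

0.021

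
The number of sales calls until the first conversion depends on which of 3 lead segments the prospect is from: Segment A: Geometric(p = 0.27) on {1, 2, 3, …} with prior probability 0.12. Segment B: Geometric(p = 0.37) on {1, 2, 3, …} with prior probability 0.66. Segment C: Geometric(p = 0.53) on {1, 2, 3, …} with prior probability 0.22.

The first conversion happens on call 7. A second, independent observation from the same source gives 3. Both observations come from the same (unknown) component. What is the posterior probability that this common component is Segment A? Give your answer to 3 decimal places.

0.228

Posterior ∝ prior × likelihood, so P(k | x) ∝ π_k f_k(x); normalise over all components.
Since both observations come from the same component, the likelihood for component k is f_k(x₁)·f_k(x₂).
  f_A = [0.0408602] × [0.143883] = 0.00587909
  f_B = [0.0231337] × [0.146853] = 0.00339725
  f_C = [0.00571298] × [0.117077] = 0.000668859
Prior × likelihood for each component:
  π_A·f_A = 0.12 × 0.00587909 = 0.000705491
  π_B·f_B = 0.66 × 0.00339725 = 0.00224219
  π_C·f_C = 0.22 × 0.000668859 = 0.000147149
Evidence: 0.000705491 + 0.00224219 + 0.000147149 = 0.00309483
P(Segment A | x₁, x₂) = 0.000705491 / 0.00309483 ≈ 0.228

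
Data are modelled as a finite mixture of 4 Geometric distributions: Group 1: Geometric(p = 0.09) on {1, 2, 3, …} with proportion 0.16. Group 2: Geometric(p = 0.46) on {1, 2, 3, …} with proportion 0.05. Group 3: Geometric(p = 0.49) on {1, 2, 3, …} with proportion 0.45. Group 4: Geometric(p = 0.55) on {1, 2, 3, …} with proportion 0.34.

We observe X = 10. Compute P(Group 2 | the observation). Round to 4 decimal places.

0.0130

P(component k | x) = π_k·f_k(x) / marginal(x), where marginal(x) = Σ_j π_j·f_j(x).
Geometric probabilities:
  f_1 = 0.0385137
  f_2 = 0.00179598
  f_3 = 0.00114374
  f_4 = 0.000416174
Unnormalised posteriors:
  π_1·f_1 = 0.16 × 0.0385137 = 0.00616219
  π_2·f_2 = 0.05 × 0.00179598 = 8.9799e-05
  π_3·f_3 = 0.45 × 0.00114374 = 0.000514683
  π_4·f_4 = 0.34 × 0.000416174 = 0.000141499
Marginal: 0.00616219 + 8.9799e-05 + 0.000514683 + 0.000141499 = 0.00690817
P(Group 2 | the observation) ≈ 0.0130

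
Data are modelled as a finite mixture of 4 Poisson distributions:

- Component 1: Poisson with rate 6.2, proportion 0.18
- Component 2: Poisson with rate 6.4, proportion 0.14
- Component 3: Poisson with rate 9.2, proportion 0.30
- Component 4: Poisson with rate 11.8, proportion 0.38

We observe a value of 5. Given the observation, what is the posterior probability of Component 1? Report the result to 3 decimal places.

P(component k | x) = P(Z=k)·f_k(x) / marginal(x), where marginal(x) = Σ_j P(Z=j)·f_j(x).
Component likelihoods at x = 5:
  f_1 = e^(−6.2)·6.2^5/5! = 0.154936
  f_2 = e^(−6.4)·6.4^5/5! = 0.148674
  f_3 = e^(−9.2)·9.2^5/5! = 0.0554943
  f_4 = e^(−11.8)·11.8^5/5! = 0.0143072
Prior × likelihood for each component:
  P(Z=1)·f_1 = 0.18 × 0.154936 = 0.0278884
  P(Z=2)·f_2 = 0.14 × 0.148674 = 0.0208143
  P(Z=3)·f_3 = 0.30 × 0.0554943 = 0.0166483
  P(Z=4)·f_4 = 0.38 × 0.0143072 = 0.00543673
Marginal: 0.0278884 + 0.0208143 + 0.0166483 + 0.00543673 = 0.0707878
P(Component 1 | 5) ≈ 0.394

0.394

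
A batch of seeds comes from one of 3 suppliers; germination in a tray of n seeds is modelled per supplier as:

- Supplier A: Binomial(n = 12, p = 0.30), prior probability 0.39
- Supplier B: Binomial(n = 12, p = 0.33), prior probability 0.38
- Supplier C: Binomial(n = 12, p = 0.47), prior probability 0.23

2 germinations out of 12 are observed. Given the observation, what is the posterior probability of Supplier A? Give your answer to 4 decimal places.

The responsibility of component k is P(Z=k) f_k(x) divided by Σ_j P(Z=j) f_j(x).
Binomial probabilities:
  f_A = C(12,2)·0.30^2·0.70^10 = 66·0.09·0.0282475 = 0.16779
  f_B = C(12,2)·0.33^2·0.67^10 = 66·0.1089·0.0182284 = 0.131015
  f_C = C(12,2)·0.47^2·0.53^10 = 66·0.2209·0.00174887 = 0.0254975
Prior × likelihood for each component:
  P(Z=A)·f_A = 0.39 × 0.16779 = 0.0654382
  P(Z=B)·f_B = 0.38 × 0.131015 = 0.0497856
  P(Z=C)·f_C = 0.23 × 0.0254975 = 0.00586444
Marginal: 0.0654382 + 0.0497856 + 0.00586444 = 0.121088
Responsibility of Supplier A: 0.0654382 / 0.121088 ≈ 0.5404

0.5404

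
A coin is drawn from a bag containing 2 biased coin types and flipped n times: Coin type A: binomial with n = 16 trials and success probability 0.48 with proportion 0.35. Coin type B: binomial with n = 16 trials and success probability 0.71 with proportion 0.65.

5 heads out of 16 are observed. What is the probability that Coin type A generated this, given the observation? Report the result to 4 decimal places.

0.9791

The responsibility of component k is P(Z=k) f_k(x) divided by Σ_j P(Z=j) f_j(x).
Component likelihoods at x = 5 heads out of 16:
  p_A = 0.0836615
  p_B = 0.000961507
Weight by the priors:
  P(Z=A)·p_A = 0.35 × 0.0836615 = 0.0292815
  P(Z=B)·p_B = 0.65 × 0.000961507 = 0.000624979
Normaliser: 0.0292815 + 0.000624979 = 0.0299065
So the posterior for Coin type A is 0.0292815 / 0.0299065 ≈ 0.9791.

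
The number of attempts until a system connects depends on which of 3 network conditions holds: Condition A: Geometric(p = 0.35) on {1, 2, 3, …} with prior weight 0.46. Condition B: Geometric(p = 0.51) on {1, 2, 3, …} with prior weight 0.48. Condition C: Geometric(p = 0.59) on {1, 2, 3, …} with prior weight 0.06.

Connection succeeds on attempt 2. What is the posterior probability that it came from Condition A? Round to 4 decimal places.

The responsibility of component k is π_k f_k(x) divided by Σ_j π_j f_j(x).
Evaluate each component's likelihood at the observed value:
  L_A = 0.2275
  L_B = 0.2499
  L_C = 0.2419
Weight by the priors:
  π_A·L_A = 0.46 × 0.2275 = 0.10465
  π_B·L_B = 0.48 × 0.2499 = 0.119952
  π_C·L_C = 0.06 × 0.2419 = 0.014514
Denominator: 0.10465 + 0.119952 + 0.014514 = 0.239116
Responsibility of Condition A: 0.10465 / 0.239116 ≈ 0.4377

0.4377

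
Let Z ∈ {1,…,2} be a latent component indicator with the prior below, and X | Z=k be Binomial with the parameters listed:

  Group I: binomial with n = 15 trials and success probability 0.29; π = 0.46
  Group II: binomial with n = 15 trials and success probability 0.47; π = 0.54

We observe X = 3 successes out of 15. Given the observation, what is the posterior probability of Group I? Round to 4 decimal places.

0.8699

By Bayes' theorem, P(k | x) = P(Z=k) f_k(x) / Σ_j P(Z=j) f_j(x).
Evaluate each component's likelihood at the observed value:
  f_I = C(15,3)·0.29^3·0.71^12 = 455·0.024389·0.0164097 = 0.182098
  f_II = C(15,3)·0.47^3·0.53^12 = 455·0.103823·0.000491259 = 0.0232068
Prior × likelihood for each component:
  P(Z=I)·f_I = 0.46 × 0.182098 = 0.0837652
  P(Z=II)·f_II = 0.54 × 0.0232068 = 0.0125317
Denominator: 0.0837652 + 0.0125317 = 0.0962968
P(Group I | the observation) = 0.0837652 / 0.0962968 ≈ 0.8699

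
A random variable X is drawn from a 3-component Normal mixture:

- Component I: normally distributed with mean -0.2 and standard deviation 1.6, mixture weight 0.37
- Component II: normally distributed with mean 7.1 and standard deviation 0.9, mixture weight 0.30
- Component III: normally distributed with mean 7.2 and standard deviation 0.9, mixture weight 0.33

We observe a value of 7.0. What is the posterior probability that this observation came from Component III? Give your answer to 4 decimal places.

0.5192

Posterior ∝ prior × likelihood, so P(k | x) ∝ π_k f_k(x); normalise over all components.
Normal densities:
  f_I = (1/(1.6·√(2π)))·exp(−(7.0−-0.2)²/(2·1.6²)) = 0.249339·exp(-10.12500) = 9.98984e-06
  f_II = (1/(0.9·√(2π)))·exp(−(7.0−7.1)²/(2·0.9²)) = 0.443269·exp(-0.00617) = 0.440541
  f_III = (1/(0.9·√(2π)))·exp(−(7.0−7.2)²/(2·0.9²)) = 0.443269·exp(-0.02469) = 0.432458
Weight by the priors:
  π_I·f_I = 0.37 × 9.98984e-06 = 3.69624e-06
  π_II·f_II = 0.30 × 0.440541 = 0.132162
  π_III·f_III = 0.33 × 0.432458 = 0.142711
Sum: 3.69624e-06 + 0.132162 + 0.142711 = 0.274877
P(Component III | 7.0) = 0.142711 / 0.274877 ≈ 0.5192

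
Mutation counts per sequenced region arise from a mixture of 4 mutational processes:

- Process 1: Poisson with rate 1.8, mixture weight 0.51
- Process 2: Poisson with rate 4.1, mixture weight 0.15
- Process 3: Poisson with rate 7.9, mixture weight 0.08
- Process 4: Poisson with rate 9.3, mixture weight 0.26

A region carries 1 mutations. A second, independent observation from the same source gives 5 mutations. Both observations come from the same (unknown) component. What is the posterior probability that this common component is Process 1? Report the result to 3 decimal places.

The responsibility of component k is π_k f_k(x) divided by Σ_j π_j f_j(x).
Since both observations come from the same component, the likelihood for component k is f_k(x₁)·f_k(x₂).
  f_1 = [e^(−1.8)·1.8^1/1! = 0.297538] × [0.0260286] = 0.0077445
  f_2 = [e^(−4.1)·4.1^1/1! = 0.067948] × [0.160004] = 0.0108719
  f_3 = [e^(−7.9)·7.9^1/1! = 0.00292887] × [0.0950666] = 0.000278438
  f_4 = [e^(−9.3)·9.3^1/1! = 0.000850245] × [0.0530023] = 4.5065e-05
Prior × likelihood for each component:
  π_1·f_1 = 0.51 × 0.0077445 = 0.0039497
  π_2·f_2 = 0.15 × 0.0108719 = 0.00163079
  π_3·f_3 = 0.08 × 0.000278438 = 2.2275e-05
  π_4·f_4 = 0.26 × 4.5065e-05 = 1.17169e-05
Marginal: 0.0039497 + 0.00163079 + 2.2275e-05 + 1.17169e-05 = 0.00561448
P(Process 1 | x) = 0.0039497 / 0.00561448 ≈ 0.703

0.703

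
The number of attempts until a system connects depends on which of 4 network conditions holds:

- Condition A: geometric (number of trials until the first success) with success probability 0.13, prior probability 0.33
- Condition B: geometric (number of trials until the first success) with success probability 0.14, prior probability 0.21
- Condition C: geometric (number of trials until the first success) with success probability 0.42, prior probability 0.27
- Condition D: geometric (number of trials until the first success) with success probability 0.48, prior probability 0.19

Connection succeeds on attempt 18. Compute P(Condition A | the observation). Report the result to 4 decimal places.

0.6385

The responsibility of component k is π_k f_k(x) divided by Σ_j π_j f_j(x).
Evaluate each component's likelihood at the observed value:
  L_A = 0.0121835
  L_B = 0.0107796
  L_C = 3.99508e-05
  L_D = 7.13342e-06
Weight by the priors:
  π_A·L_A = 0.33 × 0.0121835 = 0.00402054
  π_B·L_B = 0.21 × 0.0107796 = 0.00226371
  π_C·L_C = 0.27 × 3.99508e-05 = 1.07867e-05
  π_D·L_D = 0.19 × 7.13342e-06 = 1.35535e-06
Normaliser: 0.00402054 + 0.00226371 + 1.07867e-05 + 1.35535e-06 = 0.0062964
Responsibility of Condition A: 0.00402054 / 0.0062964 ≈ 0.6385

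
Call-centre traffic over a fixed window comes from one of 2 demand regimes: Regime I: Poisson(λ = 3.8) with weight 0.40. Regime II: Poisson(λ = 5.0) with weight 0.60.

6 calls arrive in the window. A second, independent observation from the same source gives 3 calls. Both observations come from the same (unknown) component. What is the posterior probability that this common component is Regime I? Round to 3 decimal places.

Posterior ∝ prior × likelihood, so P(k | x) ∝ P(Z=k) f_k(x); normalise over all components.
Since both observations come from the same component, the likelihood for component k is f_k(x₁)·f_k(x₂).
  L_I = [e^(−3.8)·3.8^6/6! = 0.0935513] × [0.204588] = 0.0191395
  L_II = [e^(−5.0)·5.0^6/6! = 0.146223] × [0.140374] = 0.0205259
Multiply by the mixture weights:
  P(Z=I)·L_I = 0.40 × 0.0191395 = 0.0076558
  P(Z=II)·L_II = 0.60 × 0.0205259 = 0.0123155
Normaliser: 0.0076558 + 0.0123155 = 0.0199713
P(Regime I | data) = 0.0076558 / 0.0199713 ≈ 0.383

0.383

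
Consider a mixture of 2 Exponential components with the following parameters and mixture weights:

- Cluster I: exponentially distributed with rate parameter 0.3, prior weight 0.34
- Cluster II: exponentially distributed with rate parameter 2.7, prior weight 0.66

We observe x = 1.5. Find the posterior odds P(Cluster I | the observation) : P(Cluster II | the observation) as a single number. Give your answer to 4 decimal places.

2.0948

Only the two components matter; the odds are (P(Z=i) f_i(x)) / (P(Z=j) f_j(x)).
Component likelihoods at x = 1.5:
  L_I = 0.3·e^(−0.3·1.5) = 0.3·e^(−0.4500) = 0.191288
  L_II = 2.7·e^(−2.7·1.5) = 2.7·e^(−4.0500) = 0.0470404
0.0650381 / 0.0310467 ≈ 2.0948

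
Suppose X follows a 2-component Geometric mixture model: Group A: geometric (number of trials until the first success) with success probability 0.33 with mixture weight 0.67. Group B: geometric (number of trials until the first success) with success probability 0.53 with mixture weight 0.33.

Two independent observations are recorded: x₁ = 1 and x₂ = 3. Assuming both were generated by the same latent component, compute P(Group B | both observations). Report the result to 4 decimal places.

Apply Bayes' rule: the posterior for each component is proportional to its prior times its likelihood at x.
Since both observations come from the same component, the likelihood for component k is f_k(x₁)·f_k(x₂).
  p_A = [0.33] × [0.148137] = 0.0488852
  p_B = [0.53] × [0.117077] = 0.0620508
Multiply by the mixture weights:
  π_A·p_A = 0.67 × 0.0488852 = 0.0327531
  π_B·p_B = 0.33 × 0.0620508 = 0.0204768
Normaliser: 0.0327531 + 0.0204768 = 0.0532299
P(Group B | x) ≈ 0.3847

0.3847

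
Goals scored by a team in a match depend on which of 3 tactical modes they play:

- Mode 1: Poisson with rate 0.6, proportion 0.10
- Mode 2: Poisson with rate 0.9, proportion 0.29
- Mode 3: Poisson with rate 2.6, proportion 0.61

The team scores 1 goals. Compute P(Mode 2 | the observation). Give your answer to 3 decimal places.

By Bayes' theorem, P(k | x) = π_k f_k(x) / Σ_j π_j f_j(x).
Component likelihoods at x = 1 goals:
  L_1 = e^(−0.6)·0.6^1/1! = 0.329287
  L_2 = e^(−0.9)·0.9^1/1! = 0.365913
  L_3 = e^(−2.6)·2.6^1/1! = 0.193111
Multiply by the mixture weights:
  π_1·L_1 = 0.10 × 0.329287 = 0.0329287
  π_2·L_2 = 0.29 × 0.365913 = 0.106115
  π_3·L_3 = 0.61 × 0.193111 = 0.117798
Sum: 0.0329287 + 0.106115 + 0.117798 = 0.256841
So the posterior for Mode 2 is 0.106115 / 0.256841 ≈ 0.413.

0.413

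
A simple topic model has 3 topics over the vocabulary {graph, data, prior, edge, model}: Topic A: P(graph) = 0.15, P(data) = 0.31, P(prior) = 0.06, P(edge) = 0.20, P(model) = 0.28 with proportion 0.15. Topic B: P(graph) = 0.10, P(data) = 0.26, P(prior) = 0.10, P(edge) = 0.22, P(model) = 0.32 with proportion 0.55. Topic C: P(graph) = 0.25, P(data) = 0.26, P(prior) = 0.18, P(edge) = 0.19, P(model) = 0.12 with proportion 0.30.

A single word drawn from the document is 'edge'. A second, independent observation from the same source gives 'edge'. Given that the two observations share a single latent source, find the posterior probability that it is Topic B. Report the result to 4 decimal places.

0.6127

P(component k | x) = w_k·f_k(x) / marginal(x), where marginal(x) = Σ_j w_j·f_j(x).
Since both observations come from the same component, the likelihood for component k is f_k(x₁)·f_k(x₂).
  p_A = [0.2] × [0.2] = 0.04
  p_B = [0.22] × [0.22] = 0.0484
  p_C = [0.19] × [0.19] = 0.0361
Multiply by the mixture weights:
  w_A·p_A = 0.15 × 0.04 = 0.006
  w_B·p_B = 0.55 × 0.0484 = 0.02662
  w_C·p_C = 0.30 × 0.0361 = 0.01083
Sum: 0.006 + 0.02662 + 0.01083 = 0.04345
So the posterior for Topic B is 0.02662 / 0.04345 ≈ 0.6127.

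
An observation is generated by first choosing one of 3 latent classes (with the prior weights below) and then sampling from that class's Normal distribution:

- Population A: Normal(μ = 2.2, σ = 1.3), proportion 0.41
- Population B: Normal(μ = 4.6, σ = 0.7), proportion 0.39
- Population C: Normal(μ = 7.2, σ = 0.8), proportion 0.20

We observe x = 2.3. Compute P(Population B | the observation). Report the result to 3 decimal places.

By Bayes' theorem, P(k | x) = π_k f_k(x) / Σ_j π_j f_j(x).
Component likelihoods at x = 2.3:
  f_A = 0.305972
  f_B = 0.00257934
  f_C = 3.55964e-09
Unnormalised posteriors:
  π_A·f_A = 0.41 × 0.305972 = 0.125449
  π_B·f_B = 0.39 × 0.00257934 = 0.00100594
  π_C·f_C = 0.20 × 3.55964e-09 = 7.11927e-10
Marginal: 0.125449 + 0.00100594 + 7.11927e-10 = 0.126455
P(Population B | the observation) ≈ 0.008

0.008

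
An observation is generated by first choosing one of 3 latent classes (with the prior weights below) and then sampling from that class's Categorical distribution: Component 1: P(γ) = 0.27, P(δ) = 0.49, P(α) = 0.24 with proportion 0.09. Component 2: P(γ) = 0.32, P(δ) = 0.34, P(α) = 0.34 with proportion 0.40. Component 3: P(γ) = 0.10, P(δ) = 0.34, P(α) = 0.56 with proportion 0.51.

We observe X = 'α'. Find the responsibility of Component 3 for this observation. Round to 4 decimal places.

The responsibility of component k is π_k f_k(x) divided by Σ_j π_j f_j(x).
Categorical probabilities:
  f_1 = 0.24
  f_2 = 0.34
  f_3 = 0.56
Prior × likelihood for each component:
  π_1·f_1 = 0.09 × 0.24 = 0.0216
  π_2·f_2 = 0.40 × 0.34 = 0.136
  π_3·f_3 = 0.51 × 0.56 = 0.2856
Evidence: 0.0216 + 0.136 + 0.2856 = 0.4432
So the posterior for Component 3 is 0.2856 / 0.4432 ≈ 0.6444.

0.6444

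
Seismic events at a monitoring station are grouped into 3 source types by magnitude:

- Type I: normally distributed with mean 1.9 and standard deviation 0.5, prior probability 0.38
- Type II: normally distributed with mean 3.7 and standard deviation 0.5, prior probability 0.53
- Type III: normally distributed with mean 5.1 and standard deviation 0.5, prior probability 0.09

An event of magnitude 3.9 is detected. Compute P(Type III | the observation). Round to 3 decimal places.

The responsibility of component k is w_k f_k(x) divided by Σ_j w_j f_j(x).
Normal densities:
  L_I = (1/(0.5·√(2π)))·exp(−(3.9−1.9)²/(2·0.5²)) = 0.797885·exp(-8.00000) = 0.00026766
  L_II = (1/(0.5·√(2π)))·exp(−(3.9−3.7)²/(2·0.5²)) = 0.797885·exp(-0.08000) = 0.73654
  L_III = (1/(0.5·√(2π)))·exp(−(3.9−5.1)²/(2·0.5²)) = 0.797885·exp(-2.88000) = 0.0447891
Weight by the priors:
  w_I·L_I = 0.38 × 0.00026766 = 0.000101711
  w_II·L_II = 0.53 × 0.73654 = 0.390366
  w_III·L_III = 0.09 × 0.0447891 = 0.00403102
Sum: 0.000101711 + 0.390366 + 0.00403102 = 0.394499
Responsibility of Type III: 0.00403102 / 0.394499 ≈ 0.010

0.010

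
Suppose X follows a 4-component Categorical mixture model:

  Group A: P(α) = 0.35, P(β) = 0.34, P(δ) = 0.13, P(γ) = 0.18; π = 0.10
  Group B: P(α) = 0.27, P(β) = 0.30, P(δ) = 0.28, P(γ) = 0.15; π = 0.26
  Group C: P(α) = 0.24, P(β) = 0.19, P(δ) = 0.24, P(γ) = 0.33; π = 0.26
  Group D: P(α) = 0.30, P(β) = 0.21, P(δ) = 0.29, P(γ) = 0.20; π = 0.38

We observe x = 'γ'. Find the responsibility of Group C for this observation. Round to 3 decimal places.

0.392

By Bayes' theorem, P(k | x) = w_k f_k(x) / Σ_j w_j f_j(x).
Categorical probabilities:
  f_A = P(γ | comp) = 0.18
  f_B = P(γ | comp) = 0.15
  f_C = P(γ | comp) = 0.33
  f_D = P(γ | comp) = 0.20
Multiply by the mixture weights:
  w_A·f_A = 0.10 × 0.18 = 0.018
  w_B·f_B = 0.26 × 0.15 = 0.039
  w_C·f_C = 0.26 × 0.33 = 0.0858
  w_D·f_D = 0.38 × 0.2 = 0.076
Evidence: 0.018 + 0.039 + 0.0858 + 0.076 = 0.2188
Responsibility of Group C: 0.0858 / 0.2188 ≈ 0.392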